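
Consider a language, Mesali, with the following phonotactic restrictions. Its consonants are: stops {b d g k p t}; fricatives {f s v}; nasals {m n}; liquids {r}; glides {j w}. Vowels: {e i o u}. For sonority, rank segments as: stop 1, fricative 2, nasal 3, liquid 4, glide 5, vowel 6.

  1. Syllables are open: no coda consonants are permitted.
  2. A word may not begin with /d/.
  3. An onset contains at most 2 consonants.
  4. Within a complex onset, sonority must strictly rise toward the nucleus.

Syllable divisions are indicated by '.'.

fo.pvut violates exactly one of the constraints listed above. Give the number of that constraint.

1

fo.pvut: syllable 2 coda /t/ has 1 consonant (> 0).
This is a violation of constraint 1: "Syllables are open: no coda consonants are permitted."
The remaining constraints (2, 3, 4) are satisfied.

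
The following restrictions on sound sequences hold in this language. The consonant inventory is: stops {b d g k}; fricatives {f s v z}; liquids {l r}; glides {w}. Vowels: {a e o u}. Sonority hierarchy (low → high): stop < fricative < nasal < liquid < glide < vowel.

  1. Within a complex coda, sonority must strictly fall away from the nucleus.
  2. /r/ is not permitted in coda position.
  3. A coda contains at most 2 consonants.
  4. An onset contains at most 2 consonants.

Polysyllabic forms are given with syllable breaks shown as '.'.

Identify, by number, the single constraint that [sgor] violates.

2

[sgor]: syllable 1 coda contains /r/.
This is a violation of constraint 2: "/r/ is not permitted in coda position."
The remaining constraints (1, 3, 4) are satisfied.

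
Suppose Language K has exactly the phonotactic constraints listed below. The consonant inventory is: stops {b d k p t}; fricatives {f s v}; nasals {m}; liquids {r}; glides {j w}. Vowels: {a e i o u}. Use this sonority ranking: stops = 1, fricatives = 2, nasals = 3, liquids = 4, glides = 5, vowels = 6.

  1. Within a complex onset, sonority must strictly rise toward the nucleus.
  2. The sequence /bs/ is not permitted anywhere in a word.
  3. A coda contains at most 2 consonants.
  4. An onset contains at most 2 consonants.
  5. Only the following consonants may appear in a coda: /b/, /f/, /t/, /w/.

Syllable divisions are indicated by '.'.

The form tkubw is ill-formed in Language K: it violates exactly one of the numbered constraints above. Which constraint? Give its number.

tkubw: syllable 1 onset /tk/: /t/ (stop, 1) → /k/ (stop, 1) does not rise.
This is a violation of constraint 1: "Within a complex onset, sonority must strictly rise toward the nucleus."
The remaining constraints (2, 3, 4, 5) are satisfied.

1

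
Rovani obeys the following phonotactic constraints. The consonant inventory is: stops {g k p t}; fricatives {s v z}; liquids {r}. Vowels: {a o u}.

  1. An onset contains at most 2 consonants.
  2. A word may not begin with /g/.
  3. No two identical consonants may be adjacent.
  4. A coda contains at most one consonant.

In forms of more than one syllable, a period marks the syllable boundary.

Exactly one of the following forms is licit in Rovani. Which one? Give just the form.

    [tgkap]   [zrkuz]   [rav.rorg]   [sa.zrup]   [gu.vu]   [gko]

[tgkap] — violates constraint 1: syllable 1 onset /tgk/ has 3 consonants (> 2) → illicit
[zrkuz] — violates constraint 1: syllable 1 onset /zrk/ has 3 consonants (> 2) → illicit
[rav.rorg] — violates constraint 4: syllable 2 coda /rg/ has 2 consonants (> 1) → illicit
[sa.zrup] — σ1 onset /s/, coda /∅/ ok; σ2 onset /zr/ (2C), coda /p/ ok → licit
[gu.vu] — violates constraint 2: word begins with /g/ → illicit
[gko] — violates constraint 2: word begins with /g/ → illicit

[sa.zrup]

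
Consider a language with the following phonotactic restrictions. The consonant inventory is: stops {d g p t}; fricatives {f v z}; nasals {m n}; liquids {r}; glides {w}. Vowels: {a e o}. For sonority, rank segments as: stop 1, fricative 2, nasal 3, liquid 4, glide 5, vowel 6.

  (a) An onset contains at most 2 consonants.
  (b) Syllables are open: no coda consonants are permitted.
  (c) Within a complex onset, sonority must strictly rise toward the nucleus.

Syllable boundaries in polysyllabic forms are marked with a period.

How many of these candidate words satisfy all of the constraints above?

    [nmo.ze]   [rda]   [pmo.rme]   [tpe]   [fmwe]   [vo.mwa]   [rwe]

[nmo.ze] — violates constraint (c): syllable 1 onset /nm/: /n/ (nasal, 3) → /m/ (nasal, 3) does not rise → ill-formed
[rda] — violates constraint (c): syllable 1 onset /rd/: /r/ (liquid, 4) → /d/ (stop, 1) does not rise → ill-formed
[pmo.rme] — violates constraint (c): syllable 2 onset /rm/: /r/ (liquid, 4) → /m/ (nasal, 3) does not rise → ill-formed
[tpe] — violates constraint (c): syllable 1 onset /tp/: /t/ (stop, 1) → /p/ (stop, 1) does not rise → ill-formed
[fmwe] — violates constraint (a): syllable 1 onset /fmw/ has 3 consonants (> 2) → ill-formed
[vo.mwa] — σ1 onset /v/, coda /∅/ ok; σ2 onset /mw/ (3→5 rises), coda /∅/ ok → well-formed
[rwe] — σ1 onset /rw/ (4→5 rises), coda /∅/ ok → well-formed
Well-formed: [vo.mwa], [rwe] → 2.

2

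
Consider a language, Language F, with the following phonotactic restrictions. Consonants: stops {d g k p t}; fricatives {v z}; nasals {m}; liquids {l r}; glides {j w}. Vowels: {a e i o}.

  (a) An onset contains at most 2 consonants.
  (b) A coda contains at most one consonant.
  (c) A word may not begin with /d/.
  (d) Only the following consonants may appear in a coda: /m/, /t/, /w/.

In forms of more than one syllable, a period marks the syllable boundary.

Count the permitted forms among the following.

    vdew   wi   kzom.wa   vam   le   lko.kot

vdew — σ1 onset /vd/ (2C), coda /w/ ok → permitted
wi — σ1 onset /w/, coda /∅/ ok → permitted
kzom.wa — σ1 onset /kz/ (2C), coda /m/ ok; σ2 onset /w/, coda /∅/ ok → permitted
vam — σ1 onset /v/, coda /m/ ok → permitted
le — σ1 onset /l/, coda /∅/ ok → permitted
lko.kot — σ1 onset /lk/ (2C), coda /∅/ ok; σ2 onset /k/, coda /t/ ok → permitted
Permitted: vdew, wi, kzom.wa, vam, le, lko.kot → 6.

6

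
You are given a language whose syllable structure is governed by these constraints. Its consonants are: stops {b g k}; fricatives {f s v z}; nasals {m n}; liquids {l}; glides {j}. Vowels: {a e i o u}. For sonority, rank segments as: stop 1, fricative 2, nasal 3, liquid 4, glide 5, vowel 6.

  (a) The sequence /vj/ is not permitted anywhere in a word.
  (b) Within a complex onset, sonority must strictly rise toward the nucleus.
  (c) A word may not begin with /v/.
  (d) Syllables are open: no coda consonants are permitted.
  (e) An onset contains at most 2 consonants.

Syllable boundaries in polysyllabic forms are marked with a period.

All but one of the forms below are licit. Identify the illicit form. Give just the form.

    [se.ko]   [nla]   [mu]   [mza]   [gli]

[se.ko] — σ1 onset /s/, coda /∅/ ok; σ2 onset /k/, coda /∅/ ok → licit
[nla] — σ1 onset /nl/ (3→4 rises), coda /∅/ ok → licit
[mu] — σ1 onset /m/, coda /∅/ ok → licit
[mza] — violates constraint (b): syllable 1 onset /mz/: /m/ (nasal, 3) → /z/ (fricative, 2) does not rise → illicit
[gli] — σ1 onset /gl/ (1→4 rises), coda /∅/ ok → licit

[mza]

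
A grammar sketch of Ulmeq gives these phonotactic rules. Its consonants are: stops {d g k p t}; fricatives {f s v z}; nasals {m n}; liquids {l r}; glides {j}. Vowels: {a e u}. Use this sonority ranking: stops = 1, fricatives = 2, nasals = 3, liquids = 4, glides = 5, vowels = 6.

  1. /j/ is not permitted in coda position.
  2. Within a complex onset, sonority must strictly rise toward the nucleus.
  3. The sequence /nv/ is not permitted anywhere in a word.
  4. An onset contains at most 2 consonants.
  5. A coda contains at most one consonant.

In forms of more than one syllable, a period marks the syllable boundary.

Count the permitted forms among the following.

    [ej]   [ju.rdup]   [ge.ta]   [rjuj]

1

[ej] — violates constraint 1: syllable 1 coda contains /j/ → not permitted
[ju.rdup] — violates constraint 2: syllable 2 onset /rd/: /r/ (liquid, 4) → /d/ (stop, 1) does not rise → not permitted
[ge.ta] — σ1 onset /g/, coda /∅/ ok; σ2 onset /t/, coda /∅/ ok → permitted
[rjuj] — violates constraint 1: syllable 1 coda contains /j/ → not permitted
Permitted: [ge.ta] → 1.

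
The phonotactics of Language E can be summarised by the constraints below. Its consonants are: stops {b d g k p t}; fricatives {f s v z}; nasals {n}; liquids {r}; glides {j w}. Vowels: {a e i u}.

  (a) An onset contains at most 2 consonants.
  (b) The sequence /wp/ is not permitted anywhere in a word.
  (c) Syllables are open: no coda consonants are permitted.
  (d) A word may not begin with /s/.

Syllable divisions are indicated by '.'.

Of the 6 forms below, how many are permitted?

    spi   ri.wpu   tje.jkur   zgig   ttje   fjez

0

spi — violates constraint (d): word begins with /s/ → not permitted
ri.wpu — violates constraint (b): contains banned sequence /wp/ → not permitted
tje.jkur — violates constraint (c): syllable 2 coda /r/ has 1 consonant (> 0) → not permitted
zgig — violates constraint (c): syllable 1 coda /g/ has 1 consonant (> 0) → not permitted
ttje — violates constraint (a): syllable 1 onset /ttj/ has 3 consonants (> 2) → not permitted
fjez — violates constraint (c): syllable 1 coda /z/ has 1 consonant (> 0) → not permitted
No form is permitted → 0.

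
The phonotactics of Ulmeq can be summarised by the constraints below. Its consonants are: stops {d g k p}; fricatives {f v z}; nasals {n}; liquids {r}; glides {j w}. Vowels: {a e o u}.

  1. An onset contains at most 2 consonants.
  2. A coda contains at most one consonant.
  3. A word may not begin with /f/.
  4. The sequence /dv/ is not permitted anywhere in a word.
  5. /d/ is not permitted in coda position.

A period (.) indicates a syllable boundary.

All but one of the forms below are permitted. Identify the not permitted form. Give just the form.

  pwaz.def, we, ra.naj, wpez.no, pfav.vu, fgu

fgu

pwaz.def — σ1 onset /pw/ (2C), coda /z/ ok; σ2 onset /d/, coda /f/ ok → permitted
we — σ1 onset /w/, coda /∅/ ok → permitted
ra.naj — σ1 onset /r/, coda /∅/ ok; σ2 onset /n/, coda /j/ ok → permitted
wpez.no — σ1 onset /wp/ (2C), coda /z/ ok; σ2 onset /n/, coda /∅/ ok → permitted
pfav.vu — σ1 onset /pf/ (2C), coda /v/ ok; σ2 onset /v/, coda /∅/ ok → permitted
fgu — violates constraint 3: word begins with /f/ → not permitted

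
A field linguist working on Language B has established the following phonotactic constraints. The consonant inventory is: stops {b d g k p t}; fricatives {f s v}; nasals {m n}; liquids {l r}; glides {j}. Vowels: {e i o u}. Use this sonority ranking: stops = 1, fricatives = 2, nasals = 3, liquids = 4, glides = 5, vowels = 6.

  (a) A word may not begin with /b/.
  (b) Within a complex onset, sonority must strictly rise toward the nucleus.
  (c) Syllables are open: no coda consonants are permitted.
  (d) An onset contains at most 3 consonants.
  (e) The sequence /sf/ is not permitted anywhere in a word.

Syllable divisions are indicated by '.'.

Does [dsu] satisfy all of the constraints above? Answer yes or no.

[dsu] — σ1 onset /ds/ (1→2 rises), coda /∅/ ok → well-formed

yes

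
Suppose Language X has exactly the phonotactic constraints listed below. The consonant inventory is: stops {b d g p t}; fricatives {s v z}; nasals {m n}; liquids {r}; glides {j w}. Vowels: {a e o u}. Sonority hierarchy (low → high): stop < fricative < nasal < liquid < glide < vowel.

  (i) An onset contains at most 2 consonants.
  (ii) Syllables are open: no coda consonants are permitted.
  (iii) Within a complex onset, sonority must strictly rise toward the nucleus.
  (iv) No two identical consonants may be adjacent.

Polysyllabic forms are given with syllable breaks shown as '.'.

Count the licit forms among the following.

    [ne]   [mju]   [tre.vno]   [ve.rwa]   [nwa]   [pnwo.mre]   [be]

6

[ne] — σ1 onset /n/, coda /∅/ ok → licit
[mju] — σ1 onset /mj/ (3→5 rises), coda /∅/ ok → licit
[tre.vno] — σ1 onset /tr/ (1→4 rises), coda /∅/ ok; σ2 onset /vn/ (2→3 rises), coda /∅/ ok → licit
[ve.rwa] — σ1 onset /v/, coda /∅/ ok; σ2 onset /rw/ (4→5 rises), coda /∅/ ok → licit
[nwa] — σ1 onset /nw/ (3→5 rises), coda /∅/ ok → licit
[pnwo.mre] — violates constraint (i): syllable 1 onset /pnw/ has 3 consonants (> 2) → illicit
[be] — σ1 onset /b/, coda /∅/ ok → licit
Licit: [ne], [mju], [tre.vno], [ve.rwa], [nwa], [be] → 6.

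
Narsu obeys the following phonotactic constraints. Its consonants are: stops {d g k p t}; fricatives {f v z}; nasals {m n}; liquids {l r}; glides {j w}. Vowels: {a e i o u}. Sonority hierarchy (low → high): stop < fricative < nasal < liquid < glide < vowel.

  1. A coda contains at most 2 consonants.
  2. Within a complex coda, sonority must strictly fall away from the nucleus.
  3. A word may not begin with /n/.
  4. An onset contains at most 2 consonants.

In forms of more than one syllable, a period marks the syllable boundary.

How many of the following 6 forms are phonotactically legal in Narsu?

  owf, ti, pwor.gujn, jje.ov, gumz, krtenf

owf — σ1 onset /∅/, coda /wf/ (5→2 falls) ok → phonotactically legal
ti — σ1 onset /t/, coda /∅/ ok → phonotactically legal
pwor.gujn — σ1 onset /pw/ (2C), coda /r/ ok; σ2 onset /g/, coda /jn/ (5→3 falls) ok → phonotactically legal
jje.ov — σ1 onset /jj/ (2C), coda /∅/ ok; σ2 onset /∅/, coda /v/ ok → phonotactically legal
gumz — σ1 onset /g/, coda /mz/ (3→2 falls) ok → phonotactically legal
krtenf — violates constraint 4: syllable 1 onset /krt/ has 3 consonants (> 2) → phonotactically illegal
Phonotactically legal: owf, ti, pwor.gujn, jje.ov, gumz → 5.

5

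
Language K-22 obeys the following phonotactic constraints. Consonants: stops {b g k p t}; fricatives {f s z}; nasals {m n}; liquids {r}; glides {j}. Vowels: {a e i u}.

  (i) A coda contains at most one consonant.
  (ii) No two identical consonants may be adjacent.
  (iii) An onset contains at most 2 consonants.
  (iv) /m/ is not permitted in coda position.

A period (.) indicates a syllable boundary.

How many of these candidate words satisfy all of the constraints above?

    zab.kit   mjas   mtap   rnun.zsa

zab.kit — σ1 onset /z/, coda /b/ ok; σ2 onset /k/, coda /t/ ok → well-formed
mjas — σ1 onset /mj/ (2C), coda /s/ ok → well-formed
mtap — σ1 onset /mt/ (2C), coda /p/ ok → well-formed
rnun.zsa — σ1 onset /rn/ (2C), coda /n/ ok; σ2 onset /zs/ (2C), coda /∅/ ok → well-formed
Well-formed: zab.kit, mjas, mtap, rnun.zsa → 4.

4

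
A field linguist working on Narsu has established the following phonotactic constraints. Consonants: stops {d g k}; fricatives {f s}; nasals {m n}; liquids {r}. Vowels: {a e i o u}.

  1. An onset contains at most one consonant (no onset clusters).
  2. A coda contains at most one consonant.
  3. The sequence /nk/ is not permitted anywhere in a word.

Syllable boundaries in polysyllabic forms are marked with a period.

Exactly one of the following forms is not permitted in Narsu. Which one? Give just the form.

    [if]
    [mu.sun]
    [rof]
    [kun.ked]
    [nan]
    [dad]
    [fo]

[kun.ked]

[if] — σ1 onset /∅/, coda /f/ ok → permitted
[mu.sun] — σ1 onset /m/, coda /∅/ ok; σ2 onset /s/, coda /n/ ok → permitted
[rof] — σ1 onset /r/, coda /f/ ok → permitted
[kun.ked] — violates constraint 3: contains banned sequence /nk/ → not permitted
[nan] — σ1 onset /n/, coda /n/ ok → permitted
[dad] — σ1 onset /d/, coda /d/ ok → permitted
[fo] — σ1 onset /f/, coda /∅/ ok → permitted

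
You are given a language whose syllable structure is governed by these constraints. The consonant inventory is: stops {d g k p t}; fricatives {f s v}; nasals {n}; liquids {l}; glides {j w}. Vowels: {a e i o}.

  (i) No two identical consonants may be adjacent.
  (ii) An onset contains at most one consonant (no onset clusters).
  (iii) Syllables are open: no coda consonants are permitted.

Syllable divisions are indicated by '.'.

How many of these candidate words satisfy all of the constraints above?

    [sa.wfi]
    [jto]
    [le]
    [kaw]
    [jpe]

[sa.wfi] — violates constraint (ii): syllable 2 onset /wf/ has 2 consonants (> 1) → ill-formed
[jto] — violates constraint (ii): syllable 1 onset /jt/ has 2 consonants (> 1) → ill-formed
[le] — σ1 onset /l/, coda /∅/ ok → well-formed
[kaw] — violates constraint (iii): syllable 1 coda /w/ has 1 consonant (> 0) → ill-formed
[jpe] — violates constraint (ii): syllable 1 onset /jp/ has 2 consonants (> 1) → ill-formed
Well-formed: [le] → 1.

1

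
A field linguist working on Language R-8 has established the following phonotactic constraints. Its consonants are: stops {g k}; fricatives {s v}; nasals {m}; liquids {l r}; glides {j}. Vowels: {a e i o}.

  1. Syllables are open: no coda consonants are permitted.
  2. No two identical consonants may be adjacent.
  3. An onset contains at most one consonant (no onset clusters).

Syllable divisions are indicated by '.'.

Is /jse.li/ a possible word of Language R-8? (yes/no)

no

/jse.li/ — violates constraint 3: syllable 1 onset /js/ has 2 consonants (> 1) → phonotactically illegal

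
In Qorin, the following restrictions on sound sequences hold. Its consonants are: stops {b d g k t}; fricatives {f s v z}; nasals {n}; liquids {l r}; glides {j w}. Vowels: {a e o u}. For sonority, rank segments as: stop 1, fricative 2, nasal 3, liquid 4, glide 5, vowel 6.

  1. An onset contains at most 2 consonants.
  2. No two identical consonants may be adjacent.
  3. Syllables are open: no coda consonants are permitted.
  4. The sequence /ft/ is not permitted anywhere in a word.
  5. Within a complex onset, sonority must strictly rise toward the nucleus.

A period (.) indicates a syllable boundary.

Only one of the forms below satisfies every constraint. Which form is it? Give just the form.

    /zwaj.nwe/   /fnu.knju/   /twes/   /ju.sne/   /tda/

/zwaj.nwe/ — violates constraint 3: syllable 1 coda /j/ has 1 consonant (> 0) → ill-formed
/fnu.knju/ — violates constraint 1: syllable 2 onset /knj/ has 3 consonants (> 2) → ill-formed
/twes/ — violates constraint 3: syllable 1 coda /s/ has 1 consonant (> 0) → ill-formed
/ju.sne/ — σ1 onset /j/, coda /∅/ ok; σ2 onset /sn/ (2→3 rises), coda /∅/ ok → well-formed
/tda/ — violates constraint 5: syllable 1 onset /td/: /t/ (stop, 1) → /d/ (stop, 1) does not rise → ill-formed

/ju.sne/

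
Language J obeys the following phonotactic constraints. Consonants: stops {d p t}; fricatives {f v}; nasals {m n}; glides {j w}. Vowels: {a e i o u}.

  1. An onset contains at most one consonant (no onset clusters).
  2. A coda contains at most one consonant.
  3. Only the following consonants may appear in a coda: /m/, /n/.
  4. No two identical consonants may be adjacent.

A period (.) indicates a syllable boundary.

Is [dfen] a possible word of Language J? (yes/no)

no

[dfen] — violates constraint 1: syllable 1 onset /df/ has 2 consonants (> 1) → not permitted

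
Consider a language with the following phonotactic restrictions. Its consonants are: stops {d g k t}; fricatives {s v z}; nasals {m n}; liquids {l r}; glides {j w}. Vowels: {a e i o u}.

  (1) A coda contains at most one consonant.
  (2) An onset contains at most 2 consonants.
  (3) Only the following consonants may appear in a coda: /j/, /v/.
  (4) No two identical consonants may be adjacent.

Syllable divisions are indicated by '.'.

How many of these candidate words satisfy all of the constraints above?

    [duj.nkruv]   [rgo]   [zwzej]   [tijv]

1

[duj.nkruv] — violates constraint 2: syllable 2 onset /nkr/ has 3 consonants (> 2) → ill-formed
[rgo] — σ1 onset /rg/ (2C), coda /∅/ ok → well-formed
[zwzej] — violates constraint 2: syllable 1 onset /zwz/ has 3 consonants (> 2) → ill-formed
[tijv] — violates constraint 1: syllable 1 coda /jv/ has 2 consonants (> 1) → ill-formed
Well-formed: [rgo] → 1.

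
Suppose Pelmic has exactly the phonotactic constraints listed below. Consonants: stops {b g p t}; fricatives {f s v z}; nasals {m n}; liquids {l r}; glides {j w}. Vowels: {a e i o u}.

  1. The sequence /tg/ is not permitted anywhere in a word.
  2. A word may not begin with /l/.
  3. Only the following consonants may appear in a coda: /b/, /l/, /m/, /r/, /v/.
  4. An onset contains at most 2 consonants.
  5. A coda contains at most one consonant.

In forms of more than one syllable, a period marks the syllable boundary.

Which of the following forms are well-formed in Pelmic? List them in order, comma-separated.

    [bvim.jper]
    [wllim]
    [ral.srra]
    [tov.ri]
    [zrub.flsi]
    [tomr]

[bvim.jper] — σ1 onset /bv/ (2C), coda /m/ ok; σ2 onset /jp/ (2C), coda /r/ ok → well-formed
[wllim] — violates constraint 4: syllable 1 onset /wll/ has 3 consonants (> 2) → ill-formed
[ral.srra] — violates constraint 4: syllable 2 onset /srr/ has 3 consonants (> 2) → ill-formed
[tov.ri] — σ1 onset /t/, coda /v/ ok; σ2 onset /r/, coda /∅/ ok → well-formed
[zrub.flsi] — violates constraint 4: syllable 2 onset /fls/ has 3 consonants (> 2) → ill-formed
[tomr] — violates constraint 5: syllable 1 coda /mr/ has 2 consonants (> 1) → ill-formed

[bvim.jper], [tov.ri]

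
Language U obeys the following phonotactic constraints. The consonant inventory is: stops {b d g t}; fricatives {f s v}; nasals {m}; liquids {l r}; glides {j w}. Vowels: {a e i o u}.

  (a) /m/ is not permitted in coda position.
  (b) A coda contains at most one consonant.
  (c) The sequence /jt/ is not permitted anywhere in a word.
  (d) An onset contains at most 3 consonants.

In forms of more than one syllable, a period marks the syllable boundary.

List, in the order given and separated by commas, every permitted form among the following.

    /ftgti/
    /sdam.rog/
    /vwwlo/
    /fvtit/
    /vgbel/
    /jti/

/fvtit/, /vgbel/

/ftgti/ — violates constraint (d): syllable 1 onset /ftgt/ has 4 consonants (> 3) → not permitted
/sdam.rog/ — violates constraint (a): syllable 1 coda contains /m/ → not permitted
/vwwlo/ — violates constraint (d): syllable 1 onset /vwwl/ has 4 consonants (> 3) → not permitted
/fvtit/ — σ1 onset /fvt/ (3C), coda /t/ ok → permitted
/vgbel/ — σ1 onset /vgb/ (3C), coda /l/ ok → permitted
/jti/ — violates constraint (c): contains banned sequence /jt/ → not permitted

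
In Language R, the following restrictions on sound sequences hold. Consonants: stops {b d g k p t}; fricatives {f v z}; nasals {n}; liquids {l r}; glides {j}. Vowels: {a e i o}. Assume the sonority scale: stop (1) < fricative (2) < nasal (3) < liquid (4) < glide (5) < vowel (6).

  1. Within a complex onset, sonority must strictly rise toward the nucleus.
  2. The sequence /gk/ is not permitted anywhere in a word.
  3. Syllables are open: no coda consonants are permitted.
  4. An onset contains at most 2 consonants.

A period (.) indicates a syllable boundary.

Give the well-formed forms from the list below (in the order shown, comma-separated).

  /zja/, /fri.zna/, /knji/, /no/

/zja/, /fri.zna/, /no/

/zja/ — σ1 onset /zj/ (2→5 rises), coda /∅/ ok → well-formed
/fri.zna/ — σ1 onset /fr/ (2→4 rises), coda /∅/ ok; σ2 onset /zn/ (2→3 rises), coda /∅/ ok → well-formed
/knji/ — violates constraint 4: syllable 1 onset /knj/ has 3 consonants (> 2) → ill-formed
/no/ — σ1 onset /n/, coda /∅/ ok → well-formed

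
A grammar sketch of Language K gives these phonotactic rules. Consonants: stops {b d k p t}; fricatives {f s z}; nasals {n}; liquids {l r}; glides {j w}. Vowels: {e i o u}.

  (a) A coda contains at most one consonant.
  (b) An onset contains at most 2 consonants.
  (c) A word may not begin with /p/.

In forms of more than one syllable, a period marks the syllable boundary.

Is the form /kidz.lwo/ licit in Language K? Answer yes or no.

/kidz.lwo/ — violates constraint (a): syllable 1 coda /dz/ has 2 consonants (> 1) → illicit

no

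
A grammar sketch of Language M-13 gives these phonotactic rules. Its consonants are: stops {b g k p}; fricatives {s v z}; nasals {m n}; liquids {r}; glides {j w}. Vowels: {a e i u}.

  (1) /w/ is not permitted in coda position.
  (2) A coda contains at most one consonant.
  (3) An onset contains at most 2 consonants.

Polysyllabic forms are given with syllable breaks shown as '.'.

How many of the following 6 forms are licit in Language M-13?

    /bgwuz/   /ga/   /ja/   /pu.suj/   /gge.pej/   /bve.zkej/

5

/bgwuz/ — violates constraint 3: syllable 1 onset /bgw/ has 3 consonants (> 2) → illicit
/ga/ — σ1 onset /g/, coda /∅/ ok → licit
/ja/ — σ1 onset /j/, coda /∅/ ok → licit
/pu.suj/ — σ1 onset /p/, coda /∅/ ok; σ2 onset /s/, coda /j/ ok → licit
/gge.pej/ — σ1 onset /gg/ (2C), coda /∅/ ok; σ2 onset /p/, coda /j/ ok → licit
/bve.zkej/ — σ1 onset /bv/ (2C), coda /∅/ ok; σ2 onset /zk/ (2C), coda /j/ ok → licit
Licit: /ga/, /ja/, /pu.suj/, /gge.pej/, /bve.zkej/ → 5.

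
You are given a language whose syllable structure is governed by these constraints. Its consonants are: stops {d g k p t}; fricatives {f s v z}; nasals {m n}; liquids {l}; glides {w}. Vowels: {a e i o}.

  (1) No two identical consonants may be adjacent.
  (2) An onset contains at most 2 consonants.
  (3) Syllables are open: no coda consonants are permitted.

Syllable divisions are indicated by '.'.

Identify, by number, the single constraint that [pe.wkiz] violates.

3

[pe.wkiz]: syllable 2 coda /z/ has 1 consonant (> 0).
This is a violation of constraint 3: "Syllables are open: no coda consonants are permitted."
The remaining constraints (1, 2) are satisfied.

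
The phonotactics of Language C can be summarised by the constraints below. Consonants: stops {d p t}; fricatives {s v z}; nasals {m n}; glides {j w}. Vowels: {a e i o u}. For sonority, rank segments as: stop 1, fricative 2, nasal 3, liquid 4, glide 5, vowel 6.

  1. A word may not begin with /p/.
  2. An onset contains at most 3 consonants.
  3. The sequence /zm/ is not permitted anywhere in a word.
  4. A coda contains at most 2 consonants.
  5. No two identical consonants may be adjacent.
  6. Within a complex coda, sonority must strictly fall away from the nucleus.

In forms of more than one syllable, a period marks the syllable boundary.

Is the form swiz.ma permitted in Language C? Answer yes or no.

no

swiz.ma — violates constraint 3: contains banned sequence /zm/ → not permitted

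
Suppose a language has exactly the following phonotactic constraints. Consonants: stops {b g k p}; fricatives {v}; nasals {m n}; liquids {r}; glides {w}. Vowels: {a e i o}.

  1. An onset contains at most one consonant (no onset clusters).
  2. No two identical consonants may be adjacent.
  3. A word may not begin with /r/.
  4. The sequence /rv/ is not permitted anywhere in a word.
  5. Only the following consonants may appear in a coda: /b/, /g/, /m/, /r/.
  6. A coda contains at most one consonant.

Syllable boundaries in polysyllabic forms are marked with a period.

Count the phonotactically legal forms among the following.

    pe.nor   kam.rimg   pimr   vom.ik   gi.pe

2

pe.nor — σ1 onset /p/, coda /∅/ ok; σ2 onset /n/, coda /r/ ok → phonotactically legal
kam.rimg — violates constraint 6: syllable 2 coda /mg/ has 2 consonants (> 1) → phonotactically illegal
pimr — violates constraint 6: syllable 1 coda /mr/ has 2 consonants (> 1) → phonotactically illegal
vom.ik — violates constraint 5: syllable 2 coda contains /k/, which is not a licensed coda consonant → phonotactically illegal
gi.pe — σ1 onset /g/, coda /∅/ ok; σ2 onset /p/, coda /∅/ ok → phonotactically legal
Phonotactically legal: pe.nor, gi.pe → 2.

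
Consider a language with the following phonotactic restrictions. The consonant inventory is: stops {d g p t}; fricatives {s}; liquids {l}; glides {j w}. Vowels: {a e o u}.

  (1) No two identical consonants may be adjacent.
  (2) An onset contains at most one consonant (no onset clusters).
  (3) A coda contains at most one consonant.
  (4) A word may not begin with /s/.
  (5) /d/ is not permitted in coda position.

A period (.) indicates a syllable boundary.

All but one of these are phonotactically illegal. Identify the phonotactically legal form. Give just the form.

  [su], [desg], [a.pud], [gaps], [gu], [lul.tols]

[gu]

[su] — violates constraint 4: word begins with /s/ → phonotactically illegal
[desg] — violates constraint 3: syllable 1 coda /sg/ has 2 consonants (> 1) → phonotactically illegal
[a.pud] — violates constraint 5: syllable 2 coda contains /d/ → phonotactically illegal
[gaps] — violates constraint 3: syllable 1 coda /ps/ has 2 consonants (> 1) → phonotactically illegal
[gu] — σ1 onset /g/, coda /∅/ ok → phonotactically legal
[lul.tols] — violates constraint 3: syllable 2 coda /ls/ has 2 consonants (> 1) → phonotactically illegal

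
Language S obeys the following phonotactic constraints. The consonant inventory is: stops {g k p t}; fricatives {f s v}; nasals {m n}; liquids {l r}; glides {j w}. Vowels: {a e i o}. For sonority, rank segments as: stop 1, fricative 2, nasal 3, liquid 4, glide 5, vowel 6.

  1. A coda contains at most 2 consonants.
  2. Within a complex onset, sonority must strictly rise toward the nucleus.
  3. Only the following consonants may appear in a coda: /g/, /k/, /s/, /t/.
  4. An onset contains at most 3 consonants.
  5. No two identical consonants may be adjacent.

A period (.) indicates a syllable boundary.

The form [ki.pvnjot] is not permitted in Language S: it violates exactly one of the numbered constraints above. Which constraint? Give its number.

4

[ki.pvnjot]: syllable 2 onset /pvnj/ has 4 consonants (> 3).
This is a violation of constraint 4: "An onset contains at most 3 consonants."
The remaining constraints (1, 2, 3, 5) are satisfied.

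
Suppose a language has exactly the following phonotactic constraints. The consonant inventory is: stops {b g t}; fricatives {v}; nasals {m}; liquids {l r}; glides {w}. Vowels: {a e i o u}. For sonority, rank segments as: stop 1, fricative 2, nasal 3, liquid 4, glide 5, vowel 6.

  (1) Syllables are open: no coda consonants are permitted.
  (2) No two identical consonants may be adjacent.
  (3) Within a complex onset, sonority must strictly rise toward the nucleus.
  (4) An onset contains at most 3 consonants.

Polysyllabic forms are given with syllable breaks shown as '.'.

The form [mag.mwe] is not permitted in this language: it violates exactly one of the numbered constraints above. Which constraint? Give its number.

[mag.mwe]: syllable 1 coda /g/ has 1 consonant (> 0).
This is a violation of constraint 1: "Syllables are open: no coda consonants are permitted."
The remaining constraints (2, 3, 4) are satisfied.

1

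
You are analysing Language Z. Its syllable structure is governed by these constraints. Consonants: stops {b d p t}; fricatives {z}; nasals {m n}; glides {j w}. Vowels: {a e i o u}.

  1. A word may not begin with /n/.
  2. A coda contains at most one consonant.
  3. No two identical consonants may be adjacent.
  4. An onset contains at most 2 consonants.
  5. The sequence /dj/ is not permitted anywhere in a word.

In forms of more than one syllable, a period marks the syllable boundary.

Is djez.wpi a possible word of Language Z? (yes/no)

no

djez.wpi — violates constraint 5: contains banned sequence /dj/ → illicit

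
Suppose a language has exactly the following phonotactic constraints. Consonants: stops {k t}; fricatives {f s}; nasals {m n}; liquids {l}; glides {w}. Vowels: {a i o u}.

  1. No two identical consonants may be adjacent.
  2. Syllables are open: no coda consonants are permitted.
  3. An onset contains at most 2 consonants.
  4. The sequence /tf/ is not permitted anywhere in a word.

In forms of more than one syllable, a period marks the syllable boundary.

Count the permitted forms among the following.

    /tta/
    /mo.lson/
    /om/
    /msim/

/tta/ — violates constraint 1: adjacent identical consonants /tt/ → not permitted
/mo.lson/ — violates constraint 2: syllable 2 coda /n/ has 1 consonant (> 0) → not permitted
/om/ — violates constraint 2: syllable 1 coda /m/ has 1 consonant (> 0) → not permitted
/msim/ — violates constraint 2: syllable 1 coda /m/ has 1 consonant (> 0) → not permitted
No form is permitted → 0.

0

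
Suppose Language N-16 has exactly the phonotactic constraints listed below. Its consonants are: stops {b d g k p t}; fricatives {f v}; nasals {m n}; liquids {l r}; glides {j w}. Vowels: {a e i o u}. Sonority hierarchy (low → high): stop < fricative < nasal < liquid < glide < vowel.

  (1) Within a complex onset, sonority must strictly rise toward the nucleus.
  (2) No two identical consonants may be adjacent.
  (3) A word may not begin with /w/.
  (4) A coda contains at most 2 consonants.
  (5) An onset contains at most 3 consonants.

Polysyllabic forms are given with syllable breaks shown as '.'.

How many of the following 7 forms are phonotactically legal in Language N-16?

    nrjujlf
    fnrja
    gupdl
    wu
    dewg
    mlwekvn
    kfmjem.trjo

1

nrjujlf — violates constraint 4: syllable 1 coda /jlf/ has 3 consonants (> 2) → phonotactically illegal
fnrja — violates constraint 5: syllable 1 onset /fnrj/ has 4 consonants (> 3) → phonotactically illegal
gupdl — violates constraint 4: syllable 1 coda /pdl/ has 3 consonants (> 2) → phonotactically illegal
wu — violates constraint 3: word begins with /w/ → phonotactically illegal
dewg — σ1 onset /d/, coda /wg/ (2C) ok → phonotactically legal
mlwekvn — violates constraint 4: syllable 1 coda /kvn/ has 3 consonants (> 2) → phonotactically illegal
kfmjem.trjo — violates constraint 5: syllable 1 onset /kfmj/ has 4 consonants (> 3) → phonotactically illegal
Phonotactically legal: dewg → 1.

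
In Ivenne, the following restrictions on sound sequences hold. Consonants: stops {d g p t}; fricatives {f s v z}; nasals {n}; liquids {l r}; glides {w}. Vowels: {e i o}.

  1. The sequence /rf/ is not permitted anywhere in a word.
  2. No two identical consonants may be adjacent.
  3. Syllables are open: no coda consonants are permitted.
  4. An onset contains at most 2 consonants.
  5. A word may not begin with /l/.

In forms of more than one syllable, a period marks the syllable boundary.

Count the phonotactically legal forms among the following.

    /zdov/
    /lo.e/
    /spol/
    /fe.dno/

/zdov/ — violates constraint 3: syllable 1 coda /v/ has 1 consonant (> 0) → phonotactically illegal
/lo.e/ — violates constraint 5: word begins with /l/ → phonotactically illegal
/spol/ — violates constraint 3: syllable 1 coda /l/ has 1 consonant (> 0) → phonotactically illegal
/fe.dno/ — σ1 onset /f/, coda /∅/ ok; σ2 onset /dn/ (2C), coda /∅/ ok → phonotactically legal
Phonotactically legal: /fe.dno/ → 1.

1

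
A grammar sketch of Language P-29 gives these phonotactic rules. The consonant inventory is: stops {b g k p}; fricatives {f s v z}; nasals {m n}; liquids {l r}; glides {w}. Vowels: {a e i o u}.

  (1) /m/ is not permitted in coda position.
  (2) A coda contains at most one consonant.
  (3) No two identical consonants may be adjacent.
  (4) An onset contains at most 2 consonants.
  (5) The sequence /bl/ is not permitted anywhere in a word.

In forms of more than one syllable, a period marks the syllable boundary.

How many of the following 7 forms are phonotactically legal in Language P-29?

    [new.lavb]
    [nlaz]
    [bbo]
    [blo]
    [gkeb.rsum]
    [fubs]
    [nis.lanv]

1

[new.lavb] — violates constraint 2: syllable 2 coda /vb/ has 2 consonants (> 1) → phonotactically illegal
[nlaz] — σ1 onset /nl/ (2C), coda /z/ ok → phonotactically legal
[bbo] — violates constraint 3: adjacent identical consonants /bb/ → phonotactically illegal
[blo] — violates constraint 5: contains banned sequence /bl/ → phonotactically illegal
[gkeb.rsum] — violates constraint 1: syllable 2 coda contains /m/ → phonotactically illegal
[fubs] — violates constraint 2: syllable 1 coda /bs/ has 2 consonants (> 1) → phonotactically illegal
[nis.lanv] — violates constraint 2: syllable 2 coda /nv/ has 2 consonants (> 1) → phonotactically illegal
Phonotactically legal: [nlaz] → 1.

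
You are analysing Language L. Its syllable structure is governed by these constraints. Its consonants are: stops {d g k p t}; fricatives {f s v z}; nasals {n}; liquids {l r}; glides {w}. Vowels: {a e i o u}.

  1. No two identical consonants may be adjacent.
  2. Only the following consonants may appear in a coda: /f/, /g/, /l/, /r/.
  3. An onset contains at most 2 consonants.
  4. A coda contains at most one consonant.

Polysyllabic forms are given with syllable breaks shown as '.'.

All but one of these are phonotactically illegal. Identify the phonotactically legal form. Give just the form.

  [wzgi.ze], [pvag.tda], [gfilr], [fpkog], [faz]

[wzgi.ze] — violates constraint 3: syllable 1 onset /wzg/ has 3 consonants (> 2) → phonotactically illegal
[pvag.tda] — σ1 onset /pv/ (2C), coda /g/ ok; σ2 onset /td/ (2C), coda /∅/ ok → phonotactically legal
[gfilr] — violates constraint 4: syllable 1 coda /lr/ has 2 consonants (> 1) → phonotactically illegal
[fpkog] — violates constraint 3: syllable 1 onset /fpk/ has 3 consonants (> 2) → phonotactically illegal
[faz] — violates constraint 2: syllable 1 coda contains /z/, which is not a licensed coda consonant → phonotactically illegal

[pvag.tda]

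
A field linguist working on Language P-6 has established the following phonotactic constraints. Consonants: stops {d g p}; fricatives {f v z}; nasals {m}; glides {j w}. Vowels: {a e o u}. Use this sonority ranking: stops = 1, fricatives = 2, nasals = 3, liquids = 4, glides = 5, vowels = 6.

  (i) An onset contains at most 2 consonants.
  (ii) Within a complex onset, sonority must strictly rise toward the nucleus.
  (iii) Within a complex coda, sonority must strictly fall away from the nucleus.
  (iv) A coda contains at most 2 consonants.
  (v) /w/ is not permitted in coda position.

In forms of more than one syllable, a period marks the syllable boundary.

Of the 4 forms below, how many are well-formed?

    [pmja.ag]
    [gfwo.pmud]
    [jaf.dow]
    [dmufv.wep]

[pmja.ag] — violates constraint (i): syllable 1 onset /pmj/ has 3 consonants (> 2) → ill-formed
[gfwo.pmud] — violates constraint (i): syllable 1 onset /gfw/ has 3 consonants (> 2) → ill-formed
[jaf.dow] — violates constraint (v): syllable 2 coda contains /w/ → ill-formed
[dmufv.wep] — violates constraint (iii): syllable 1 coda /fv/: /f/ (fricative, 2) → /v/ (fricative, 2) does not fall → ill-formed
No form is well-formed → 0.

0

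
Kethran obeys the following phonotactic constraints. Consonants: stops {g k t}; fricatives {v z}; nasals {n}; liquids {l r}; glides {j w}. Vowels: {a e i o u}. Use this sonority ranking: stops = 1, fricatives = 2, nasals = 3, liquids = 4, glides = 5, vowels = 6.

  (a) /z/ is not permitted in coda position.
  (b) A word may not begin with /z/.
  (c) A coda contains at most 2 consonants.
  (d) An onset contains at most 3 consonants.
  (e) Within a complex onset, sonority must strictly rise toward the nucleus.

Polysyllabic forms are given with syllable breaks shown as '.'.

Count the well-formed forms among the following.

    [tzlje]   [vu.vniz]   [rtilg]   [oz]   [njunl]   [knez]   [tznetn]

2

[tzlje] — violates constraint (d): syllable 1 onset /tzlj/ has 4 consonants (> 3) → ill-formed
[vu.vniz] — violates constraint (a): syllable 2 coda contains /z/ → ill-formed
[rtilg] — violates constraint (e): syllable 1 onset /rt/: /r/ (liquid, 4) → /t/ (stop, 1) does not rise → ill-formed
[oz] — violates constraint (a): syllable 1 coda contains /z/ → ill-formed
[njunl] — σ1 onset /nj/ (3→5 rises), coda /nl/ (2C) ok → well-formed
[knez] — violates constraint (a): syllable 1 coda contains /z/ → ill-formed
[tznetn] — σ1 onset /tzn/ (1→2→3 rises), coda /tn/ (2C) ok → well-formed
Well-formed: [njunl], [tznetn] → 2.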